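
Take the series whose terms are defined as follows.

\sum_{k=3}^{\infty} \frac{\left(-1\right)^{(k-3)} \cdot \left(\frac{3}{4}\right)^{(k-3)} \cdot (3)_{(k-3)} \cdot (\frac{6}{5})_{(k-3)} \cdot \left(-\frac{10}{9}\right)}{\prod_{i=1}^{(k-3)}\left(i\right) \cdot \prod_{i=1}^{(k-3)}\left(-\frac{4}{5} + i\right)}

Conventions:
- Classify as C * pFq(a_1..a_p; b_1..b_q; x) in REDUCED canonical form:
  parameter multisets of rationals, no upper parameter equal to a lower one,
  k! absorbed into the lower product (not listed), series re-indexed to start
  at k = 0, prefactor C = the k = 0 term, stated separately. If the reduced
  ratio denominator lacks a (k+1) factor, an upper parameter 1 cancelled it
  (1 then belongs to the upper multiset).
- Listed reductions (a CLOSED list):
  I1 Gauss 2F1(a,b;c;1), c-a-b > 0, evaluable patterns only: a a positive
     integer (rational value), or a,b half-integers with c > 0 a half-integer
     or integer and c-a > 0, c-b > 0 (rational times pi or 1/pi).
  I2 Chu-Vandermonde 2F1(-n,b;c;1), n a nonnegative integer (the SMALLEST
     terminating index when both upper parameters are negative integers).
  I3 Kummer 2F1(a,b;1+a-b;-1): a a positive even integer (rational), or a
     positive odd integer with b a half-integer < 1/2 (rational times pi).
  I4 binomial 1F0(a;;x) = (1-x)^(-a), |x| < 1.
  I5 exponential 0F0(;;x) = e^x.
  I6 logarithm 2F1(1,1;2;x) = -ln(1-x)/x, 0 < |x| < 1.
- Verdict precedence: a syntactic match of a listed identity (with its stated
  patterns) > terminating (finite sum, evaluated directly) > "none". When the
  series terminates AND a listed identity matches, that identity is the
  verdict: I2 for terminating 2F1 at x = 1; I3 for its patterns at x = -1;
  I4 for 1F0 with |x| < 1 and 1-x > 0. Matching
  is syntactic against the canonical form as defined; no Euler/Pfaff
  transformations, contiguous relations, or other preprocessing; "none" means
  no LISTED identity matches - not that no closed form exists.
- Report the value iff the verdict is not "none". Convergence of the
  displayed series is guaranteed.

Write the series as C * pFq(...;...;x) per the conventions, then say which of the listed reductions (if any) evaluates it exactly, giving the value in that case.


Classification (C = -\frac{10}{9}): 2F1 with upper {\frac{6}{5}, 3}, lower {\frac{1}{5}}, argument x = -\frac{3}{4}. Verdict: none (x = -\frac{3}{4}): each listed identity misses the multisets {\frac{6}{5}, 3} ; {\frac{1}{5}}.

Key step: t_0 = -\frac{10}{9} here, and the (-1)^k factor (C = -10/9, x = -3/4) folds into the argument's sign.
Consecutive-term ratio: r(k) = -\frac{3}{4} * (k+\frac{6}{5}) (k+3) / [(k+\frac{1}{5}) (k+1)] - rational; roots negated = parameters, x = -\frac{3}{4}, C = -\frac{10}{9}.


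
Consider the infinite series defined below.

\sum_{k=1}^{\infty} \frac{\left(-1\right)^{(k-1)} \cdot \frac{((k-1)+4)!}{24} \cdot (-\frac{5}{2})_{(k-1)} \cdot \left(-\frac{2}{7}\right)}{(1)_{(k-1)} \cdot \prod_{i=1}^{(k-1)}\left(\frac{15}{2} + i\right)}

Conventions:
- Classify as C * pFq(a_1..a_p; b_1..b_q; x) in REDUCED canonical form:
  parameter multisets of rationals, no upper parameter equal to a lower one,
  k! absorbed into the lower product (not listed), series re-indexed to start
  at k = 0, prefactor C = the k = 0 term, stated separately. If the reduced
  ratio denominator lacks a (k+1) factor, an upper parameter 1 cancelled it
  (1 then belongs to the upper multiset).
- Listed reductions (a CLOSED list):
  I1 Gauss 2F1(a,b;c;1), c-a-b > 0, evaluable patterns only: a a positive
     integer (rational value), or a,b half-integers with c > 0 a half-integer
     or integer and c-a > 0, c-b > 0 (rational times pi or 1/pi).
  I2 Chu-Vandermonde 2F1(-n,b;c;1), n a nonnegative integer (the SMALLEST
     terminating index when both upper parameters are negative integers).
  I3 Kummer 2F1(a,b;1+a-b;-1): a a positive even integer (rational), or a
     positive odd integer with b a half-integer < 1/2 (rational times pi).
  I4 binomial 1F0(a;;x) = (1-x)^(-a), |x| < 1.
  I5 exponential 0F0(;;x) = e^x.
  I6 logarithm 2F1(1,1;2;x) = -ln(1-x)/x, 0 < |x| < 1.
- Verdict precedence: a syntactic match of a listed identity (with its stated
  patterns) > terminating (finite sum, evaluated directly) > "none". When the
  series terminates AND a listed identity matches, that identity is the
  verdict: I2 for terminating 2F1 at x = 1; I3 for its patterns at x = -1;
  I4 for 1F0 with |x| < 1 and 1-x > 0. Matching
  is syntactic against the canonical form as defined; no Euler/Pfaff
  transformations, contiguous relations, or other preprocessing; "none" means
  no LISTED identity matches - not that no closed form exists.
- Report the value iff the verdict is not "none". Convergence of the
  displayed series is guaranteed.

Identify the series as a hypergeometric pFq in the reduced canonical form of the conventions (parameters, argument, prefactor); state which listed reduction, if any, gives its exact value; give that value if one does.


Key observation: t_0 being -\frac{2}{7}, (1)_k (C = -2/7, x = -1) is k! itself.
Consecutive-term ratio: r(k) = -1 * (k-\frac{5}{2}) (k+5) / [(k+\frac{17}{2}) (k+1)] - rational in k. x = -1; t_0 = -\frac{2}{7}; negate the roots.

At argument -1: a 2F1 with upper {-\frac{5}{2}, 5}, lower {\frac{17}{2}}, scaled by C = -\frac{2}{7}. Verdict: this is Kummer (I3) (x = -1; c = \frac{17}{2} equals 1+a-b for upper {-\frac{5}{2}, 5}: listed pattern). Hence: \left(-\frac{19305}{65536}\right) \cdot \pi.


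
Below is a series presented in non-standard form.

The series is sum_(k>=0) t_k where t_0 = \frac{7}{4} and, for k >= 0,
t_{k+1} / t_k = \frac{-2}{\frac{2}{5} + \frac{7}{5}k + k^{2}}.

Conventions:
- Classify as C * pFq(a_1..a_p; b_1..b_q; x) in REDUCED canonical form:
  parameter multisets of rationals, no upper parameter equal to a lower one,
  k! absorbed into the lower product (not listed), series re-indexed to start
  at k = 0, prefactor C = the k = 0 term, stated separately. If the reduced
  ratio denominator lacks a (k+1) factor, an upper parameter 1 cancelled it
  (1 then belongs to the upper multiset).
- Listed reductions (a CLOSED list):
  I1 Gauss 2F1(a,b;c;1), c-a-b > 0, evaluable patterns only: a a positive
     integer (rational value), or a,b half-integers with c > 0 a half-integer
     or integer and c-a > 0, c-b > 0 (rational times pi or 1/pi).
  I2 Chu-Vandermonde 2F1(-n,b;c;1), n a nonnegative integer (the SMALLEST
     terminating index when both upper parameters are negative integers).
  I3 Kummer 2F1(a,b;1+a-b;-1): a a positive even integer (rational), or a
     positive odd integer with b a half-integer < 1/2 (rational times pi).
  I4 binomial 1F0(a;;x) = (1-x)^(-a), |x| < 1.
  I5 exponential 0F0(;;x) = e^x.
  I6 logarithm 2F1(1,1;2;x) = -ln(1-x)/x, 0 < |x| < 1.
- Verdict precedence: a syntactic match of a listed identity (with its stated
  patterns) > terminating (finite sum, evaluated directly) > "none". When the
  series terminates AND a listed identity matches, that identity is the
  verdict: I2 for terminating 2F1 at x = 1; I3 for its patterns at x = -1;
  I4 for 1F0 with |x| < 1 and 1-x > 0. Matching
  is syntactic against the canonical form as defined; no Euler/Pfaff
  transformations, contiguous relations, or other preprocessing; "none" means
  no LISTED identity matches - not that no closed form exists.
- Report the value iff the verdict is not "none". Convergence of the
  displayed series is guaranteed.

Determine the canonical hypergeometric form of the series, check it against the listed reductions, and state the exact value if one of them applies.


Prefactor \frac{7}{4}, argument -2: 0F1 with upper {-} over lower {\frac{2}{5}}. Verdict: none. A 0F1 with upper {-} fits none of I1-I6 at x = -2; the sum runs forever.

Structural cue: t_0 being \frac{7}{4}, the expanded ratio factors over Q; C = 7/4, x = -2, roots give parameters.
Step ratio: r(k) = -2 * 1 / [(k+\frac{2}{5}) (k+1)] ; factor over Q: parameters, x = -2, and C = \frac{7}{4}.


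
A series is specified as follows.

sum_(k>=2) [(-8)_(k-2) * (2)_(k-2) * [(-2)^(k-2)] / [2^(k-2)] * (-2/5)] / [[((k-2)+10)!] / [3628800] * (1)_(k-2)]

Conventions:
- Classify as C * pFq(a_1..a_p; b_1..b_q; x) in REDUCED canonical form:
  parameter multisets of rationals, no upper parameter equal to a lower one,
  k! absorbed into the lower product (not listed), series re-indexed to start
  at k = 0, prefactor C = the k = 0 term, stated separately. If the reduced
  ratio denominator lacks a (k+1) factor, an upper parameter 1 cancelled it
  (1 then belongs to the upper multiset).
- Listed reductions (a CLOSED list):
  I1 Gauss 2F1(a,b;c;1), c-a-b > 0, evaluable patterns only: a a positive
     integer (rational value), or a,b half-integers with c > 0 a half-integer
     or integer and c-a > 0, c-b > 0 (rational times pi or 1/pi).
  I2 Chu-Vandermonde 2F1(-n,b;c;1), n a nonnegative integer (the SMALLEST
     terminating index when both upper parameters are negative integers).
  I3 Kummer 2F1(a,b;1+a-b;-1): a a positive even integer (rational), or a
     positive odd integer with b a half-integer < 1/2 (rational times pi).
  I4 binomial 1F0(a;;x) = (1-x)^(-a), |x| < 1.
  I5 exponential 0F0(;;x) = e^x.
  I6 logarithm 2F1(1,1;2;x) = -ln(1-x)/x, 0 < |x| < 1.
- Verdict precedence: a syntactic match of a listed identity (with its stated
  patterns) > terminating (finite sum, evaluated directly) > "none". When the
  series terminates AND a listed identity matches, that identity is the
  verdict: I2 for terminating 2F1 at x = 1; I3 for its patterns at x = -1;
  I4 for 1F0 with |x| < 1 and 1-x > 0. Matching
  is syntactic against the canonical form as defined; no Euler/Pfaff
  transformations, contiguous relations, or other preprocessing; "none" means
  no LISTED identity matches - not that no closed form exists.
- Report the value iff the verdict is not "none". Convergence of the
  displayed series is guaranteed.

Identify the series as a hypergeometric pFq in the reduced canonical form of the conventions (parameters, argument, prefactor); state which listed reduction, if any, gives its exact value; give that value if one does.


The tell: t_0 being -2/5, the denominator's factorial ratio (C = -2/5) is a lower Pochhammer.
Term ratio: r(k) = (-1) * (k-8) (k+2) / [(k+11) (k+1)] - rational; roots negated = parameters, x = (-1), C = -2/5.

x = -1 here; the reduced form reads 2F1, upper {-8, 2}, lower {11}, C = -2/5. Verdict: Kummer's theorem (I3) applies (x = -1; c = 11 equals 1+a-b for upper {-8, 2}: listed pattern). Sum: -2.


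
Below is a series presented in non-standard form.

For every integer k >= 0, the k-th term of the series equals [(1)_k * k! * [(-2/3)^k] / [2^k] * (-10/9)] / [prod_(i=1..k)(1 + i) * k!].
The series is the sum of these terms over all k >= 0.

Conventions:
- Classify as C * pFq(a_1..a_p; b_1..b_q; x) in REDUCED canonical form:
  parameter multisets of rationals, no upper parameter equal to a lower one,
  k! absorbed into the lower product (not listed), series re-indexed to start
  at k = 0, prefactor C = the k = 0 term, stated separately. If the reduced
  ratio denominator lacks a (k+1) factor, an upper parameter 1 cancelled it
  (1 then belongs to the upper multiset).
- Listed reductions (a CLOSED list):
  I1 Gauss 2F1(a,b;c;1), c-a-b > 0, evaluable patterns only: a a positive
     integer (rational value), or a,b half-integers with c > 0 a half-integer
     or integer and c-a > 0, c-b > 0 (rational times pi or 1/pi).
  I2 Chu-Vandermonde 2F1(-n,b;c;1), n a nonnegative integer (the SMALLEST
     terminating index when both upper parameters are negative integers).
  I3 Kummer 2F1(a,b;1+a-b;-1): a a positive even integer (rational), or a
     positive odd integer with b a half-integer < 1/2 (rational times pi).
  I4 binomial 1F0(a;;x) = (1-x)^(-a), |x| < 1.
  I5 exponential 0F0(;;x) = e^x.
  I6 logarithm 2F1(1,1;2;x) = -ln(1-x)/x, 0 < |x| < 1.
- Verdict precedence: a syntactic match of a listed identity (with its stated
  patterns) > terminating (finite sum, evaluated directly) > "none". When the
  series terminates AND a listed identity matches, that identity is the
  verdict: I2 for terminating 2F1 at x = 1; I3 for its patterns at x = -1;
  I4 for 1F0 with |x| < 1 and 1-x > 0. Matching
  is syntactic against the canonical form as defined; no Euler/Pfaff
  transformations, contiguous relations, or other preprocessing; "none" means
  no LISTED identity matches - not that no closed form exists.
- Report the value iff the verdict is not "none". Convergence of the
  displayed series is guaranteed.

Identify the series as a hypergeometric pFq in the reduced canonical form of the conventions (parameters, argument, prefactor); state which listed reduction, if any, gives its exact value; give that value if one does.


Canonical form: C = -10/9 times 2F1 with upper {1, 1}, lower {2}, x = -1/3. Verdict (x = -1/3): the I6 logarithm reduction applies (the logarithm: parameters (1,1;2), x = -1/3). Its exact value is (-10/3) * ln(4/3).

Key observation: with t_0 = -10/9, the lower running product (C = -10/9) is a rising factorial.
Step ratio: r(k) = (-1/3) * (k+1) (k+1) / [(k+2) (k+1)] ; factor over Q: parameters, x = (-1/3), and C = -10/9.


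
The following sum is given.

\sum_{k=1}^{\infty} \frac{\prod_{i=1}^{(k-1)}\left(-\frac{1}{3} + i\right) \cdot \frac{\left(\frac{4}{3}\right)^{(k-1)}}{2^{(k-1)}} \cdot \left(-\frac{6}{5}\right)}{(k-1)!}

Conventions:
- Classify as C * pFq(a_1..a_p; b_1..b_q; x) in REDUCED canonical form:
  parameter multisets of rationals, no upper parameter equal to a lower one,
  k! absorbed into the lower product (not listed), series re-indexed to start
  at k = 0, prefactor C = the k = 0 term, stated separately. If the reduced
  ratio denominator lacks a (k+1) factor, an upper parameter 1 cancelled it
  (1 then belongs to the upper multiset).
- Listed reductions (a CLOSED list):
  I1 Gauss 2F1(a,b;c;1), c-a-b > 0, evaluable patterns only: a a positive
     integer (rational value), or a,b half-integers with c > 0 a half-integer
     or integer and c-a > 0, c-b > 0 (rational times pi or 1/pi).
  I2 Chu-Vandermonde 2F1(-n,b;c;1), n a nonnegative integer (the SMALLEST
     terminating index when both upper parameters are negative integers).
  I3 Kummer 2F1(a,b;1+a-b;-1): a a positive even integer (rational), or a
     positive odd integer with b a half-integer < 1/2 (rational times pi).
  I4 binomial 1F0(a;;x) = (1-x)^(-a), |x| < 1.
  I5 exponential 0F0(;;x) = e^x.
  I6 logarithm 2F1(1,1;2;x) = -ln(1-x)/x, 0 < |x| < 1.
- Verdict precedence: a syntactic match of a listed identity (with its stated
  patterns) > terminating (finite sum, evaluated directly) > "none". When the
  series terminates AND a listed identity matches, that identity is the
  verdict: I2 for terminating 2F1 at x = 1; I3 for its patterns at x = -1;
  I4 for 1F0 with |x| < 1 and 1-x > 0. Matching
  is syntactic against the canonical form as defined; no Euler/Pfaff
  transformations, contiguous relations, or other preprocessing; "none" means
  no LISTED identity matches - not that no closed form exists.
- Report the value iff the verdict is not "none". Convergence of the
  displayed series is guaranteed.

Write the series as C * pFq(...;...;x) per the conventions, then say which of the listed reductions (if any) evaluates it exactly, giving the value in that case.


At argument \frac{2}{3}: a 1F0 with upper {\frac{2}{3}}, lower {-}, scaled by C = -\frac{6}{5}. Verdict (x = \frac{2}{3}): the binomial series (I4) applies (the 1F0 binomial series: exponent -2/3, x = \frac{2}{3}). Sum: \left(-\frac{6}{5}\right) \cdot \left(\frac{1}{3}\right)^{-\frac{2}{3}}.

Key observation: with t_0 = -\frac{6}{5}, the running product (C = -6/5) telescopes to a rising factorial.
Term ratio: r(k) = \frac{2}{3} * (k+\frac{2}{3}) / [(k+1)] - poly over poly, x = \frac{2}{3} from leading terms; C = -\frac{6}{5} at k = 0.


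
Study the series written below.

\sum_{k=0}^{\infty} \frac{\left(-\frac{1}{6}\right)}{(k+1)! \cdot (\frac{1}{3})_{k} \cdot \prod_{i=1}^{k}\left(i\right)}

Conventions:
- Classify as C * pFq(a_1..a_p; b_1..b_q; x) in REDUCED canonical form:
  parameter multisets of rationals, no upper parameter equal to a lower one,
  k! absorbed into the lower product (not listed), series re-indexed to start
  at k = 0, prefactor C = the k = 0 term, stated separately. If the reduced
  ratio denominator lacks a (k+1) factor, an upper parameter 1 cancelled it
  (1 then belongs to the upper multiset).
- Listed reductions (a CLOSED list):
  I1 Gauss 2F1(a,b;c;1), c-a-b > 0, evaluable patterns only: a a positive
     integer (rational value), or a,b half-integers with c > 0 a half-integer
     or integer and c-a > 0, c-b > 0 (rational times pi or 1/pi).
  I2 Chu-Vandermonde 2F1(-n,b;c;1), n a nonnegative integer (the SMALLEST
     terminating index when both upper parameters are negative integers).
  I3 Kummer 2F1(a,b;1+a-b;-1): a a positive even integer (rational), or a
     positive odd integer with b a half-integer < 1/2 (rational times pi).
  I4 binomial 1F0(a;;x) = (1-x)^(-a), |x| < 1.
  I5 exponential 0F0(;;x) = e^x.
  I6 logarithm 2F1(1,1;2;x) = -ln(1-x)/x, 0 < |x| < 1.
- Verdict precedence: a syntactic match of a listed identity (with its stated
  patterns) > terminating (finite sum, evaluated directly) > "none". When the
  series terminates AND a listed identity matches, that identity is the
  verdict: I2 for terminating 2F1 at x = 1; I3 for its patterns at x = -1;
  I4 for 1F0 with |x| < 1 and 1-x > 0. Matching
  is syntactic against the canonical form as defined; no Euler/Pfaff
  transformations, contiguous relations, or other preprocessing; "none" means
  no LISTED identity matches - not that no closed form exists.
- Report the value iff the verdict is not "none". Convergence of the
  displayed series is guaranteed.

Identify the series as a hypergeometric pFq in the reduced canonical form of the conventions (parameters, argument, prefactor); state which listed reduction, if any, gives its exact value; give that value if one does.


This is -\frac{1}{6} * 0F2(-; \frac{1}{3}, 2; 1) in reduced canonical form. Verdict: none here - no I1-I6 shape fits x = 1 with lower {\frac{1}{3}, 2}.

Key step: with t_0 = -\frac{1}{6}, the product of the first k integers (C = -1/6) is k!.
Step ratio: r(k) = 1 * 1 / [(k+\frac{1}{3}) (k+2) (k+1)] - rational in k. x = 1; t_0 = -\frac{1}{6}; negate the roots.


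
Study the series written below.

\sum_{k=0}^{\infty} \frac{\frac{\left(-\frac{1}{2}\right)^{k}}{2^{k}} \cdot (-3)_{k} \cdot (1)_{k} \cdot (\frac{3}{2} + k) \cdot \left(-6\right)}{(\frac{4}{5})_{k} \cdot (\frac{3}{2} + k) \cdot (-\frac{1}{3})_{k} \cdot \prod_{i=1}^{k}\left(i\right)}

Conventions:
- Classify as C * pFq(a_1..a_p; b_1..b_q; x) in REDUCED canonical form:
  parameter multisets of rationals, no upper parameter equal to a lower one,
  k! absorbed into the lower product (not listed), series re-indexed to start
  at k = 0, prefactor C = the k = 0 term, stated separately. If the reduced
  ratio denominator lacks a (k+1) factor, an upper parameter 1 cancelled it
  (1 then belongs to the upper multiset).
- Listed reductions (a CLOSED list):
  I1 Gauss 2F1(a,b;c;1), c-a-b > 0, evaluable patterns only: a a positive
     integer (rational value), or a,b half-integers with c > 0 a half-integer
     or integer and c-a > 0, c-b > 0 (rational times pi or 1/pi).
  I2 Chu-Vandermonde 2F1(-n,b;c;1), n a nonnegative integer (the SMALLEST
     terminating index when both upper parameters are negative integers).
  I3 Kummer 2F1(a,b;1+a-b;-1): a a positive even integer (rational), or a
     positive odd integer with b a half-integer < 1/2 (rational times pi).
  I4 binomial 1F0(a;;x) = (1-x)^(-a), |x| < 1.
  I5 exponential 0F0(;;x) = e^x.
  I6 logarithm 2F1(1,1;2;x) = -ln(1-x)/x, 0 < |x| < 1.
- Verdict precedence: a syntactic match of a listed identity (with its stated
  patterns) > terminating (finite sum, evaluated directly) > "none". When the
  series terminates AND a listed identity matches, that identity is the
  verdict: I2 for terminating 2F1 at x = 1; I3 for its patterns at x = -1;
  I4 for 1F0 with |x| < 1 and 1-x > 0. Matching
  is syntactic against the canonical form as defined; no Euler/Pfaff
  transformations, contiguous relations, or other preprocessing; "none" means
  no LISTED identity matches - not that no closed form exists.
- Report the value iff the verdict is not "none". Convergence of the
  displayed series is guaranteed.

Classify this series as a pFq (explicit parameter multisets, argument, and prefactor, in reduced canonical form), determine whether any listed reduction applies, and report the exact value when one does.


Prefactor -6, argument -\frac{1}{4}: 2F2 with upper {-3, 1} over lower {-\frac{1}{3}, \frac{4}{5}}. Verdict: terminating (-3 upstairs). 4 nonzero terms in all; added directly. Hence: \frac{32763}{1792}.

First insight: from the first term -6: the product of the first k integers (C = -6, x = -1/4) is k!.
Adjacent-term ratio: r(k) = -\frac{1}{4} * (k-3) (k+1) / [(k-\frac{1}{3}) (k+\frac{4}{5}) (k+1)] - rational in k. x = -\frac{1}{4}; t_0 = -6; negate the roots.


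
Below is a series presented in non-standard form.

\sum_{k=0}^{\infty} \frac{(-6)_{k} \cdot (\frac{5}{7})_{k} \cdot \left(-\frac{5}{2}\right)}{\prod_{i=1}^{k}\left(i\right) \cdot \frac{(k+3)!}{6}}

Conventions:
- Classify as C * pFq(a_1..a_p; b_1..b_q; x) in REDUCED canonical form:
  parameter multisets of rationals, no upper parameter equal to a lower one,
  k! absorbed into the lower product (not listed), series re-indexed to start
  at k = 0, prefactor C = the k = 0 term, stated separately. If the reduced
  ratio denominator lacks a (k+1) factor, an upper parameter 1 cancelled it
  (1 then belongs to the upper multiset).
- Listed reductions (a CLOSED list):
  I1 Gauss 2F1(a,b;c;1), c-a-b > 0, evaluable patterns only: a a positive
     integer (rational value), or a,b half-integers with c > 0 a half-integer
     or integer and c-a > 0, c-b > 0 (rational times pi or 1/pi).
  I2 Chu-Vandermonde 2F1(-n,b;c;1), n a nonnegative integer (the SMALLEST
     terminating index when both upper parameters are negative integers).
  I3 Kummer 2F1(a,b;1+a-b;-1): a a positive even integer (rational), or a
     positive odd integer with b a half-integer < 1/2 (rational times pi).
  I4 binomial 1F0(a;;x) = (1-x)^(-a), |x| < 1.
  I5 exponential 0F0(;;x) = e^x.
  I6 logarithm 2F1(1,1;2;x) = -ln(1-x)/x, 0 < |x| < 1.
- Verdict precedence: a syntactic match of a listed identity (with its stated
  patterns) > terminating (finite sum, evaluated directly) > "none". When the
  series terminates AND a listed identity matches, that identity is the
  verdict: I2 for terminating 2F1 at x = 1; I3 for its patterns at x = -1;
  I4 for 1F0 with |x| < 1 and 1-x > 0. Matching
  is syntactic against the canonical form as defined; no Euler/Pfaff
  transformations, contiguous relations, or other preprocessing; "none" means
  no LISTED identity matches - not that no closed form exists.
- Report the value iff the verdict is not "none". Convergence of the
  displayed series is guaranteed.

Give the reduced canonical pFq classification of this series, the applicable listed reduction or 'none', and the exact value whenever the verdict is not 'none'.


Classification (C = -\frac{5}{2}): 2F1 with upper {-6, \frac{5}{7}}, lower {4}, argument x = 1. Verdict: Chu-Vandermonde (I2) applies (terminating 2F1 at x = 1 with n = 6, b = 5/7, c = 4). Exact value: -\frac{23074865}{19765032}.

First insight: t_0 = -\frac{5}{2} here, and the denominator's factorial ratio (C = -5/2) is a lower Pochhammer.
Term ratio: r(k) = 1 * (k-6) (k+\frac{5}{7}) / [(k+4) (k+1)] - rational in k. x = 1; t_0 = -\frac{5}{2}; negate the roots.


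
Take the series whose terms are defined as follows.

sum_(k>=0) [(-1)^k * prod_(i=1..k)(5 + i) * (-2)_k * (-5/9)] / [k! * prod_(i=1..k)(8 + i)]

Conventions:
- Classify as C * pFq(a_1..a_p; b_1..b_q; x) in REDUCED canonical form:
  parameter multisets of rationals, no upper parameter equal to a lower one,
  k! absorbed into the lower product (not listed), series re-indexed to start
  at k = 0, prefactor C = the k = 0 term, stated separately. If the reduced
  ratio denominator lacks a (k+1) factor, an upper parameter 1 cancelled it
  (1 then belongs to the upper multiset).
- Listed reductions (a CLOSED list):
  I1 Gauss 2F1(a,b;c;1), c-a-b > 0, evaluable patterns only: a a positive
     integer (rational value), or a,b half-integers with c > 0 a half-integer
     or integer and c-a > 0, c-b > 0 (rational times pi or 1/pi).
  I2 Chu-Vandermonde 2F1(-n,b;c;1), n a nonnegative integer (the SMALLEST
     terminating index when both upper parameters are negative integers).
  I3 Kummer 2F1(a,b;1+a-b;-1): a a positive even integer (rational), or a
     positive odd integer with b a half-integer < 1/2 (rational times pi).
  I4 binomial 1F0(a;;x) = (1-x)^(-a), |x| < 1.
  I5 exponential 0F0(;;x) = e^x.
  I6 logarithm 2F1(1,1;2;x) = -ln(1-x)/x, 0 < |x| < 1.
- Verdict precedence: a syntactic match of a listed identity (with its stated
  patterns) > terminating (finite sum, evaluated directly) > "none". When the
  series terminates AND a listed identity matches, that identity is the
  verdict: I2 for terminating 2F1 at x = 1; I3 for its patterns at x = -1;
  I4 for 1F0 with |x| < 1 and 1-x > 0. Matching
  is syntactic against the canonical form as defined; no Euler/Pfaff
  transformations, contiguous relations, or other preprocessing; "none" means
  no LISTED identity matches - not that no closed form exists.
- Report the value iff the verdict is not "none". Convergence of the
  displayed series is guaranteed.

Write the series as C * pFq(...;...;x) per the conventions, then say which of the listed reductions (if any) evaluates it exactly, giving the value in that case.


Classification (C = -5/9): 2F1 with upper {-2, 6}, lower {9}, argument x = -1. Verdict (x = -1): Kummer's theorem (I3) applies (x = -1; c = 9 equals 1+a-b for upper {-2, 6}: listed pattern). Hence: -14/9.

First insight: t_0 = -5/9 here, and the lower running product (C = -5/9, x = -1) is a rising factorial.
Consecutive-term ratio: r(k) = (-1) * (k-2) (k+6) / [(k+9) (k+1)] - poly over poly, x = (-1) from leading terms; C = -5/9 at k = 0.


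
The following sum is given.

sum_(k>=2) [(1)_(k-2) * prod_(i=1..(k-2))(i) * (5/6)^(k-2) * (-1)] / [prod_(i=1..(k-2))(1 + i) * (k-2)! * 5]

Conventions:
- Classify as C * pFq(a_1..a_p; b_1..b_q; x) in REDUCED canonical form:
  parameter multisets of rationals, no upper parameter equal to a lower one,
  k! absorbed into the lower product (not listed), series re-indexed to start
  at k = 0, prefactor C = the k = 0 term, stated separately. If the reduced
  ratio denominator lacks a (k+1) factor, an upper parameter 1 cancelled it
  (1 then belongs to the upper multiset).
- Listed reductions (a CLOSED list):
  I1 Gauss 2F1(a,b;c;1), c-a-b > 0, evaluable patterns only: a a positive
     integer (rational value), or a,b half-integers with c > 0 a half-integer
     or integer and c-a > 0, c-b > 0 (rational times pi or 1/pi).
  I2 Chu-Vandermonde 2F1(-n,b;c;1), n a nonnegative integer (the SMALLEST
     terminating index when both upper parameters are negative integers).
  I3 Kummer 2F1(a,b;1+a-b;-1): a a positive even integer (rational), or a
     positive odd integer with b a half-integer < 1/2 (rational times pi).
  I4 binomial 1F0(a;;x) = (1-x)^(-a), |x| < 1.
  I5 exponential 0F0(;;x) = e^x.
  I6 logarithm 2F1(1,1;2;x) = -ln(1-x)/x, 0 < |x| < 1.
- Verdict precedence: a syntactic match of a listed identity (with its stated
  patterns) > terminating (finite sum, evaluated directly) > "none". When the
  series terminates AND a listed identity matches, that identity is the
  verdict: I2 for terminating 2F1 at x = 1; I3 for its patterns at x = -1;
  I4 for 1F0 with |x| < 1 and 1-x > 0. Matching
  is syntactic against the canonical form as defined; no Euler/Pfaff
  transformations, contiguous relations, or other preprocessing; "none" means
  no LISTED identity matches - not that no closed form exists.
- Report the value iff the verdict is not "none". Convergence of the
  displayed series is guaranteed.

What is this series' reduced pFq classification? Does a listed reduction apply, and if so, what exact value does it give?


With C = -1/5: the canonical form is 2F1(1, 1; 2; 5/6). Verdict: the I6 logarithm reduction fires (the logarithm: parameters (1,1;2), x = 5/6). Exact value: (6/25) * ln(1/6).

The tell: t_0 = -1/5 here, and the lower running product (C = -1/5) is a rising factorial.
Adjacent-term ratio: r(k) = (5/6) * (k+1) (k+1) / [(k+2) (k+1)] - rational; roots negated = parameters, x = (5/6), C = -1/5.


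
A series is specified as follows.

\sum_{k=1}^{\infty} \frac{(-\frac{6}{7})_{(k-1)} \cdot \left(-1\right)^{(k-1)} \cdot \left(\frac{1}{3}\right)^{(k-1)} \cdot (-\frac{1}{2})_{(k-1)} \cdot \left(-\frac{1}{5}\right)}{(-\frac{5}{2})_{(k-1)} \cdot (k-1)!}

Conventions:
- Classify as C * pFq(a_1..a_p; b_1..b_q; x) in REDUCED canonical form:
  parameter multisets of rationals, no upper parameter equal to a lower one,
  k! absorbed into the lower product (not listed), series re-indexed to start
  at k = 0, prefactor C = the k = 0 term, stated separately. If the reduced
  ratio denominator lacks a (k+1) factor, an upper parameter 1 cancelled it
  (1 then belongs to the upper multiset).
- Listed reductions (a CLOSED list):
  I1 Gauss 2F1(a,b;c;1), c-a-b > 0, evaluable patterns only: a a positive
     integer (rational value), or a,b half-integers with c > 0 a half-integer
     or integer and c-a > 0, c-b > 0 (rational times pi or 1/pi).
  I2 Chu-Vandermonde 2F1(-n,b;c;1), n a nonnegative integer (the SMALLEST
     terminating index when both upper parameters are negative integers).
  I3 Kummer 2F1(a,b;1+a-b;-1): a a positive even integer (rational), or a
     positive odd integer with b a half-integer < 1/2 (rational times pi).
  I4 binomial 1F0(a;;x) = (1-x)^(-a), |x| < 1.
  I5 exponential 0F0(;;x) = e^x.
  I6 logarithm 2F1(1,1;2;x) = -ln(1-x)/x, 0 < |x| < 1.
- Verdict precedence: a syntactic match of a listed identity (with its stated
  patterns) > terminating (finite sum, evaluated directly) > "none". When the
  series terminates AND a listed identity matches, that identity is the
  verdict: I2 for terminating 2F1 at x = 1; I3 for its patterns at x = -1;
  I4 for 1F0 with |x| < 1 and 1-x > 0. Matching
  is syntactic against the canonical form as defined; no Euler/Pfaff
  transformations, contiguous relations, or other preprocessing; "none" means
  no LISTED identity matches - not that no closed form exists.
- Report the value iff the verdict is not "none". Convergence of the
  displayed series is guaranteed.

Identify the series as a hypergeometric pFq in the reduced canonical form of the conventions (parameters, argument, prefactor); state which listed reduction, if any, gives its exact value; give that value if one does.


Reduced: x = -\frac{1}{3}, 2F1, upper = {-\frac{6}{7}, -\frac{1}{2}}, lower = {-\frac{5}{2}}, C = -\frac{1}{5}. Verdict: none. Every listed pattern misses the 2F1 form at -\frac{1}{3}, upper {-\frac{6}{7}, -\frac{1}{2}}.

First insight: from the first term -\frac{1}{5}: the (-1)^k factor (prefactor -1/5) folds into the argument's sign.
Ratio: r(k) = -\frac{1}{3} * (k-\frac{6}{7}) (k-\frac{1}{2}) / [(k-\frac{5}{2}) (k+1)] - poly over poly, x = -\frac{1}{3} from leading terms; C = -\frac{1}{5} at k = 0.


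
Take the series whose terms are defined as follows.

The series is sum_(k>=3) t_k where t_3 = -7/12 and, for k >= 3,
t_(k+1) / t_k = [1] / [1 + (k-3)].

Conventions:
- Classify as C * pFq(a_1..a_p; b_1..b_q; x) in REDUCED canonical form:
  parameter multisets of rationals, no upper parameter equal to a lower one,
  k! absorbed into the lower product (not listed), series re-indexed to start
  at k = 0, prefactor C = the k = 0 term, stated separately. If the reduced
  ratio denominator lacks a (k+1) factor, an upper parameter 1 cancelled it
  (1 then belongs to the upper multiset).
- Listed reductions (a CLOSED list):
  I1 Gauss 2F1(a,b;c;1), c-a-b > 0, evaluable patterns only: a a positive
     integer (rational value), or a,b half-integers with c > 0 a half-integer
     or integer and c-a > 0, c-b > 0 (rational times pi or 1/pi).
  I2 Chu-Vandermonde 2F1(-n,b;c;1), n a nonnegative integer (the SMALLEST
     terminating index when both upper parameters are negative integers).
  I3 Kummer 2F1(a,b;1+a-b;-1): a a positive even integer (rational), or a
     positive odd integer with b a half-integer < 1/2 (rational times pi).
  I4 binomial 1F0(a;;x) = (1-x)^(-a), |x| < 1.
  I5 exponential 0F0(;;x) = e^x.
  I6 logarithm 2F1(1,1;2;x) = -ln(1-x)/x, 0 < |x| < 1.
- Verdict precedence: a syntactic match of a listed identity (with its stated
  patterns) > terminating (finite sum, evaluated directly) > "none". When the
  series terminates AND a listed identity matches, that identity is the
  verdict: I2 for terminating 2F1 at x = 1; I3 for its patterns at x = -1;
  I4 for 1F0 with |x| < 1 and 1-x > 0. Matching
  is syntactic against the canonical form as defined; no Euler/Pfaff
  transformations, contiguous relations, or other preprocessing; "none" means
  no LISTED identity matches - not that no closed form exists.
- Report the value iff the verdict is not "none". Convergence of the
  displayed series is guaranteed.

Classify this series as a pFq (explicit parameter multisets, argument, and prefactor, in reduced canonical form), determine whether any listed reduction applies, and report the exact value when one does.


Key observation: with t_0 = -7/12, the expanded ratio factors over Q; C = -7/12, x = 1, roots give parameters.
Adjacent-term ratio: r(k) = 1 * 1 / [(k+1)] - rational in k, leading ratio 1; with t_0 = -7/12, classification follows.

Canonical form: C = -7/12 times 0F0 with upper {-}, lower {-}, x = 1. Verdict: this is the exponential series (I5) (the 0F0 exponential series at x = 1). Sum: (-7/12) * e^(1).


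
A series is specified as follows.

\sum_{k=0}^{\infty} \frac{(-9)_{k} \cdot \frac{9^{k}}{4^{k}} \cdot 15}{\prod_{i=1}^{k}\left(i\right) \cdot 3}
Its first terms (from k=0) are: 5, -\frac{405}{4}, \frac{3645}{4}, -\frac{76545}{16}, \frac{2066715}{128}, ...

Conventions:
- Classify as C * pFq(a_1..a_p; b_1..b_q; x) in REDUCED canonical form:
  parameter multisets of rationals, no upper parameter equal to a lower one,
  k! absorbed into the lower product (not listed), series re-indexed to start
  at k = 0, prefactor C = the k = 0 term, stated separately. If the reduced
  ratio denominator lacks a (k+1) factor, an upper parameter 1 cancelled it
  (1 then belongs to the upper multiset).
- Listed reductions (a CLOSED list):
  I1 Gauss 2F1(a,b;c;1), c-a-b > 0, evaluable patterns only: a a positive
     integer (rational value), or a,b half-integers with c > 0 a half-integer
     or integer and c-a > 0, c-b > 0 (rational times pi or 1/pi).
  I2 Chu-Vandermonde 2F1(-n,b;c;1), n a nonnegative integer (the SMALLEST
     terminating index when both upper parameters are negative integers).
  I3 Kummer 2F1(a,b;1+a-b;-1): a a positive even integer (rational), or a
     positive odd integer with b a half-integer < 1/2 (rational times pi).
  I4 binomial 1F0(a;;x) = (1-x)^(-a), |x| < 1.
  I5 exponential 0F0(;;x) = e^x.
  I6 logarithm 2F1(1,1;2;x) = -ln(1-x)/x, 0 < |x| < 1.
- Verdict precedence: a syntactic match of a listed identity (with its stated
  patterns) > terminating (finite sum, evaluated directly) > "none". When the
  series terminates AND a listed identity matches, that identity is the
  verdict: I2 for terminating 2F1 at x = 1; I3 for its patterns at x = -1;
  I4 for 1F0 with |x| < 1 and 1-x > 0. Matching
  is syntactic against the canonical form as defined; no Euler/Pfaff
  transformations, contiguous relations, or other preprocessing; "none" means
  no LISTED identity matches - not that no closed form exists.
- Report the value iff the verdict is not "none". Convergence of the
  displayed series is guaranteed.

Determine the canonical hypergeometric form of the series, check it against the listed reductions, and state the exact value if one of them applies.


At argument \frac{9}{4}: a 1F0 with upper {-9}, lower {-}, scaled by C = 5. Verdict: terminating - no listed pattern fits, but -9 in the upper list cuts the series at k = 9; direct evaluation. Hence: -\frac{9765625}{262144}.

Structural cue: t_0 being 5, the two geometric factors (C = 5) combine into one argument.
Step ratio: r(k) = \frac{9}{4} * (k-9) / [(k+1)] - rational in k, leading ratio \frac{9}{4}; with t_0 = 5, classification follows.


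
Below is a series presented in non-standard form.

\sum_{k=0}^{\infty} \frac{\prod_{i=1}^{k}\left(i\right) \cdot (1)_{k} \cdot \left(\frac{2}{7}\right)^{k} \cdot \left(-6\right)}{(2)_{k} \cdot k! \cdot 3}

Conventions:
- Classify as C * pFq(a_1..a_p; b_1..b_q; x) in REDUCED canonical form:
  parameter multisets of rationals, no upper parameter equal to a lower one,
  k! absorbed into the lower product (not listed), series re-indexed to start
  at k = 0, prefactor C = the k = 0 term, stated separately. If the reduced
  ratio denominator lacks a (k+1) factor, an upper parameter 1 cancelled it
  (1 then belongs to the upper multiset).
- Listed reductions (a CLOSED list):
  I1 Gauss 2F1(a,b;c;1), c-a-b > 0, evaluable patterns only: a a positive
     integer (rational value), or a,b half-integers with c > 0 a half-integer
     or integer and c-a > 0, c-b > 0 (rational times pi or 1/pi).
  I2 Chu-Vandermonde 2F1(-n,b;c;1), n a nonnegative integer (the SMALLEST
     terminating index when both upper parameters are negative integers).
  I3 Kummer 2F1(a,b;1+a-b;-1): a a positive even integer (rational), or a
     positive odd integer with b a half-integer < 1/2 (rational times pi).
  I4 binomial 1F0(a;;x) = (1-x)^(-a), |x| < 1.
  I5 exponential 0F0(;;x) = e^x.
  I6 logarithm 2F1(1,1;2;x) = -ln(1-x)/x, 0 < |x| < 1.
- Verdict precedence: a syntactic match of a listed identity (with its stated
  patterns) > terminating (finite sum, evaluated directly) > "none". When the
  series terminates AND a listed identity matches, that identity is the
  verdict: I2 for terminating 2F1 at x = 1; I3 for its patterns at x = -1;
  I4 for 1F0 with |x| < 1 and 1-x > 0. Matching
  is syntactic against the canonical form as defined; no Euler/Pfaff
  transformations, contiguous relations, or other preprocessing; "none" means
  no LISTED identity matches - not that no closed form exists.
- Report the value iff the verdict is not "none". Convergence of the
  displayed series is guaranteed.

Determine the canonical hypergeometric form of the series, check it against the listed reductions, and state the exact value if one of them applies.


Key observation: x = \frac{2}{7} and the constant factors (C = -2) combine into one prefactor.
Adjacent-term ratio: r(k) = \frac{2}{7} * (k+1) (k+1) / [(k+2) (k+1)] - rational; roots negated = parameters, x = \frac{2}{7}, C = -2.

This is -2 * 2F1(1, 1; 2; \frac{2}{7}) in reduced canonical form. Verdict: logarithm (I6) fires (the logarithm: parameters (1,1;2), x = \frac{2}{7}). Its exact value is 7 \cdot \ln\left(\frac{5}{7}\right).


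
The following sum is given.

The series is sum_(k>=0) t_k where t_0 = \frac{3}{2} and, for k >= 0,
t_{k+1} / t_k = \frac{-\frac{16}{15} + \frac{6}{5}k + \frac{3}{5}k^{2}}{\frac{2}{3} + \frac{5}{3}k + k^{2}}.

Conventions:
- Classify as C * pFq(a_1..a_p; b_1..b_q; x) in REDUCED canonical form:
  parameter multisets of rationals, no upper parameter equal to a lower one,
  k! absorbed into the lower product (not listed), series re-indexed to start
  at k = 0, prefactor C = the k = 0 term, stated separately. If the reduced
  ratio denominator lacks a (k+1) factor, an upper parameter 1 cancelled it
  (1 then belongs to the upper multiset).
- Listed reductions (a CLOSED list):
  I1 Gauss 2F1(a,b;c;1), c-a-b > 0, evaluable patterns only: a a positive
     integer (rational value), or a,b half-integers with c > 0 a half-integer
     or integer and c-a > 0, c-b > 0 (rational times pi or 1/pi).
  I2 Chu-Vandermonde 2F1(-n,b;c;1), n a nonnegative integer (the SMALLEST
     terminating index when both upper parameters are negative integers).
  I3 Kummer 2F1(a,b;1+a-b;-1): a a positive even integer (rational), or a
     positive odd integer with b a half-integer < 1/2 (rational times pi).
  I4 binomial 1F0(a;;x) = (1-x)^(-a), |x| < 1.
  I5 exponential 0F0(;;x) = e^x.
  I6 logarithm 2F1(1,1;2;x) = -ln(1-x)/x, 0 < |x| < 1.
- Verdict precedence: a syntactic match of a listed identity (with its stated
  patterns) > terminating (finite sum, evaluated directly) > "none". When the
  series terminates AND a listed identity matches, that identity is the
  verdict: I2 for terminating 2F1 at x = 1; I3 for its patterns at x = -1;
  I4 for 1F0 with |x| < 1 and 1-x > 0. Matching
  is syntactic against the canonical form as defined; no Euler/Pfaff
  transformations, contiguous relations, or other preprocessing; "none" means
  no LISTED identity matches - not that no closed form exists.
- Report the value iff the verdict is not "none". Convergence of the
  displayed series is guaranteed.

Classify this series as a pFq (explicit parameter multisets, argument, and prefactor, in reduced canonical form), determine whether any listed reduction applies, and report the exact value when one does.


The tell: x = \frac{3}{5} and the expanded ratio factors over Q; C = 3/2, x = 3/5, roots give parameters.
Consecutive-term ratio: r(k) = \frac{3}{5} * (k-\frac{2}{3}) (k+\frac{8}{3}) / [(k+\frac{2}{3}) (k+1)] ; factor over Q: parameters, x = \frac{3}{5}, and C = \frac{3}{2}.

With C = \frac{3}{2}: the canonical form is 2F1(-\frac{2}{3}, \frac{8}{3}; \frac{2}{3}; \frac{3}{5}). Verdict: none. Every listed pattern misses the 2F1 form at \frac{3}{5}, upper {-\frac{2}{3}, \frac{8}{3}}.
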